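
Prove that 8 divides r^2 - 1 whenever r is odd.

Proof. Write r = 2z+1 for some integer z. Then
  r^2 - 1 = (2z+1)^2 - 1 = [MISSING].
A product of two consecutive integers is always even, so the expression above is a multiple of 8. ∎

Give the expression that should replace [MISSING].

(2z+1)^2 - 1 = 4z^2 + 4z + 1 - 1 = 4z^2 + 4z = 4z(z+1).
Since z and z+1 are consecutive, z(z+1) is even, and 4·(even) is a multiple of 8.

4z(z + 1)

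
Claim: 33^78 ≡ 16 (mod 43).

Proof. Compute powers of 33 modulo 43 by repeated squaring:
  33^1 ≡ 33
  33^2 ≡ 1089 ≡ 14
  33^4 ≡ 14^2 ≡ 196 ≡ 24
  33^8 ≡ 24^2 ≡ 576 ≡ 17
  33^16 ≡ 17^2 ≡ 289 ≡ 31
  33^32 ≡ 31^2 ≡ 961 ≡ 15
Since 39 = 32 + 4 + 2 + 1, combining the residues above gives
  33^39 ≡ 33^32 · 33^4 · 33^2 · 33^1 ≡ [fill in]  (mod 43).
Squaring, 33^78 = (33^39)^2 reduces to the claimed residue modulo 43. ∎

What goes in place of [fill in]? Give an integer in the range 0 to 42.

33^32 · 33^4 · 33^2 · 33^1 ≡ 15 · 24 · 14 · 33 = 166320.
166320 mod 43 = 39, so 33^39 ≡ 39 (mod 43).

39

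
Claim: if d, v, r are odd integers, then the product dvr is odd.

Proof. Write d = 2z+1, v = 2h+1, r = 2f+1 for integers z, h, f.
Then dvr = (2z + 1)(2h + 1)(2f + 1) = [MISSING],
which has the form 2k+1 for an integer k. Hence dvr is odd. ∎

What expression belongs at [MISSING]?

Expanding: (2z + 1)(2h + 1)(2f + 1) = 8fhz + 4fh + 4fz + 2f + 4hz + 2h + 2z + 1.
Every term except the constant is even, so this is 2(4fhz + 2fh + 2fz + f + 2hz + h + z) + 1,
and 4fhz + 2fh + 2fz + f + 2hz + h + z ∈ ℤ gives the required form.

2(4fhz + 2fh + 2fz + f + 2hz + h + z) + 1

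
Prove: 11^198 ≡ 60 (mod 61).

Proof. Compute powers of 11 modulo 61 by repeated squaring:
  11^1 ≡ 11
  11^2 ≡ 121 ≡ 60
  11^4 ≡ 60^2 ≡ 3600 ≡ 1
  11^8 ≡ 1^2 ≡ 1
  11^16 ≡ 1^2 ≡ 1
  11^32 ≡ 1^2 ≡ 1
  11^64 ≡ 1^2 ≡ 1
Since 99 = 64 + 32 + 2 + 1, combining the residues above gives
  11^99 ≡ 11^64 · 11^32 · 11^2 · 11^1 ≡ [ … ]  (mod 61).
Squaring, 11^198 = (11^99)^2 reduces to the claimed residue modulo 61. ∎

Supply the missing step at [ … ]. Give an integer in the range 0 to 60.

Multiply the listed residues: 1 · 1 · 60 · 11 = 1 → 60 → 660.
Reducing modulo 61: 660 = 10·61 + 50, so 11^99 ≡ 50.

50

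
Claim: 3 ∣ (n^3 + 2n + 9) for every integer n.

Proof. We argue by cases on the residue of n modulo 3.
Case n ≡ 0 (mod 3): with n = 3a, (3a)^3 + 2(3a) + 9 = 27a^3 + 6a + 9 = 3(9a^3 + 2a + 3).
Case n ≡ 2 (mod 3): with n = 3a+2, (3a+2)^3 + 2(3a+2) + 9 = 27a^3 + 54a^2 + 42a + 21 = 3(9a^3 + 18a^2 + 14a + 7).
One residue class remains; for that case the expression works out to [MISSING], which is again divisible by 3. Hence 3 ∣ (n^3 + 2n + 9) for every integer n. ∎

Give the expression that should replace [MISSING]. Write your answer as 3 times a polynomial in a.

The residues treated are {0, 2}, so the missing case is n ≡ 1 (mod 3); write n = 3a+1.
Then (3a+1)^3 + 2(3a+1) + 9 = 27a^3 + 27a^2 + 15a + 12 = 3(9a^3 + 9a^2 + 5a + 4).

3(9a^3 + 9a^2 + 5a + 4)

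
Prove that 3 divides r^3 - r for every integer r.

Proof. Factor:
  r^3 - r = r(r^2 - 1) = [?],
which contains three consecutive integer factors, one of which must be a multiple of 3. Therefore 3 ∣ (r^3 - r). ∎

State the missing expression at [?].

r(r^2 - 1) = r(r - 1)(r + 1) = (r - 1)r(r + 1).
These three factors are consecutive integers, so their product is divisible by 3.

(r - 1)r(r + 1)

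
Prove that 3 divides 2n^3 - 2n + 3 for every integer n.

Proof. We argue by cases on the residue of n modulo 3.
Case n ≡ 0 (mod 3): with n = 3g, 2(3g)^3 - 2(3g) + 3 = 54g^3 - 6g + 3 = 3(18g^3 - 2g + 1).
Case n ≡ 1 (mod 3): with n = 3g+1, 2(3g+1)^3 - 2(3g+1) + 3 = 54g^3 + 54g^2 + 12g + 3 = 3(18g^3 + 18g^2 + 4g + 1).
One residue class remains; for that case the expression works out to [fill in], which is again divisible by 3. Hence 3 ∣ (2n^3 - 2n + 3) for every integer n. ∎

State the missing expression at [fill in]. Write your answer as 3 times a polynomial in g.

The residues treated are {0, 1}, so the missing case is n ≡ 2 (mod 3); write n = 3g+2.
Then 2(3g+2)^3 - 2(3g+2) + 3 = 54g^3 + 108g^2 + 66g + 15 = 3(18g^3 + 36g^2 + 22g + 5).

3(18g^3 + 36g^2 + 22g + 5)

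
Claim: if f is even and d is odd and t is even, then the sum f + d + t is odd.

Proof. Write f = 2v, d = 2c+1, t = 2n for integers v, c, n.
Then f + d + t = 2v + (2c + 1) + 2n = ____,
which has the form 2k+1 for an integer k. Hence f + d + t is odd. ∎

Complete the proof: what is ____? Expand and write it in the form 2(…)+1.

Expanding: 2v + (2c + 1) + 2n = 2c + 2n + 2v + 1.
Every term except the constant is even, so this is 2(c + n + v) + 1,
and c + n + v ∈ ℤ gives the required form.

2(c + n + v) + 1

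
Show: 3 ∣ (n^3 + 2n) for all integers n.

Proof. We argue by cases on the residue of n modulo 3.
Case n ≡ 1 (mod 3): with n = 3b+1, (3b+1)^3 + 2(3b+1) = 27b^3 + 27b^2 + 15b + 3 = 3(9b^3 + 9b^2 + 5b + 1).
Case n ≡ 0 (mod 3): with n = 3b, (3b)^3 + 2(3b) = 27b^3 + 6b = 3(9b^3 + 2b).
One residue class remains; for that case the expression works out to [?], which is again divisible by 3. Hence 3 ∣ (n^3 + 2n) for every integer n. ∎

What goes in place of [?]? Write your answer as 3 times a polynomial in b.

Only n ≡ 2 (mod 3) is unaccounted for. Put n = 3b+2:
(3b+2)^3 + 2(3b+2) expands to 27b^3 + 54b^2 + 42b + 12,
and factoring out 3 leaves 3(9b^3 + 18b^2 + 14b + 4).

3(9b^3 + 18b^2 + 14b + 4)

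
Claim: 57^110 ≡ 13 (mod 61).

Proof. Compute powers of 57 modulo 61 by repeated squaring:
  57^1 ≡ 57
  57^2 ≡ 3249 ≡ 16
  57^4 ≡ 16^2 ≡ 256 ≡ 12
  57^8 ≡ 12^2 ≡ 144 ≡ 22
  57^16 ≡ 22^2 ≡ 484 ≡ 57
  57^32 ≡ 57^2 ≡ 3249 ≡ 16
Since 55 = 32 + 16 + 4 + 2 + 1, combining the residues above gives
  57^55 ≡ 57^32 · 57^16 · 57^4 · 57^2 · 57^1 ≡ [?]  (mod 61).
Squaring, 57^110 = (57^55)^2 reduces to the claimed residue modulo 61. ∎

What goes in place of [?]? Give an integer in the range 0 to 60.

Multiply the listed residues: 16 · 57 · 12 · 16 · 57 = 912 → 10944 → 175104 → 9980928.
Reducing modulo 61: 9980928 = 163621·61 + 47, so 57^55 ≡ 47.

47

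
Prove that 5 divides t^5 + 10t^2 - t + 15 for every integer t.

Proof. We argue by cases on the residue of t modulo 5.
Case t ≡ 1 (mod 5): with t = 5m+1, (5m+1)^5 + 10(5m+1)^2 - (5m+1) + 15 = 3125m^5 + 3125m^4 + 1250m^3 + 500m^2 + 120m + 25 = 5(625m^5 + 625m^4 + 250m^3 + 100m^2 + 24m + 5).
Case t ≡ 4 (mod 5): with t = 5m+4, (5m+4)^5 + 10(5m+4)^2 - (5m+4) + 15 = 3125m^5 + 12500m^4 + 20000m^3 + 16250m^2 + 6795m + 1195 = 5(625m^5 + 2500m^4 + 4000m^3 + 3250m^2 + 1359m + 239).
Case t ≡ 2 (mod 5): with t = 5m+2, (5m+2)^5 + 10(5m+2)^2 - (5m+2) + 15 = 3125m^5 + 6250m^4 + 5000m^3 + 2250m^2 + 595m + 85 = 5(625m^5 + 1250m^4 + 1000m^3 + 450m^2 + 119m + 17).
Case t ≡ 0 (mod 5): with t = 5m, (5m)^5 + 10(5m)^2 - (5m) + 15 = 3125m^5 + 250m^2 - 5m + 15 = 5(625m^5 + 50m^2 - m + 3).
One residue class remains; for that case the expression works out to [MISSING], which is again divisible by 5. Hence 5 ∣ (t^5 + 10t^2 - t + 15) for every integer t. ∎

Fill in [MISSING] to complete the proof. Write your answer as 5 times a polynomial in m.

5(625m^5 + 1875m^4 + 2250m^3 + 1400m^2 + 464m + 69)

The residues treated are {1, 4, 2, 0}, so the missing case is t ≡ 3 (mod 5); write t = 5m+3.
Then (5m+3)^5 + 10(5m+3)^2 - (5m+3) + 15 = 3125m^5 + 9375m^4 + 11250m^3 + 7000m^2 + 2320m + 345 = 5(625m^5 + 1875m^4 + 2250m^3 + 1400m^2 + 464m + 69).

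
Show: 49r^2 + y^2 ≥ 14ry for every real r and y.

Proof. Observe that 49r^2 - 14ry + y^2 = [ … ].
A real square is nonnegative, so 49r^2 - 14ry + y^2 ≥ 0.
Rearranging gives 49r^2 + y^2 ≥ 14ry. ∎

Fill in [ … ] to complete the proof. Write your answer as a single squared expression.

The leading and trailing coefficients are 7^2 and 1^2, and 14 = 2·7·1, so the trinomial is (7r - y)^2.
Hence 49r^2 - 14ry + y^2 ≥ 0.

(7r - y)^2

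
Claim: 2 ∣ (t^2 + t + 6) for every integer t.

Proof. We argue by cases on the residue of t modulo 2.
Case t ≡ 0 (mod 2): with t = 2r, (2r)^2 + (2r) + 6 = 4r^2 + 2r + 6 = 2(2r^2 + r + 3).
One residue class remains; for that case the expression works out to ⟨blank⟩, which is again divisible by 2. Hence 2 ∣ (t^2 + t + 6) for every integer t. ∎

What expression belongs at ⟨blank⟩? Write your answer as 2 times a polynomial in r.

The residues treated are {0}, so the missing case is t ≡ 1 (mod 2); write t = 2r+1.
Then (2r+1)^2 + (2r+1) + 6 = 4r^2 + 6r + 8 = 2(2r^2 + 3r + 4).

2(2r^2 + 3r + 4)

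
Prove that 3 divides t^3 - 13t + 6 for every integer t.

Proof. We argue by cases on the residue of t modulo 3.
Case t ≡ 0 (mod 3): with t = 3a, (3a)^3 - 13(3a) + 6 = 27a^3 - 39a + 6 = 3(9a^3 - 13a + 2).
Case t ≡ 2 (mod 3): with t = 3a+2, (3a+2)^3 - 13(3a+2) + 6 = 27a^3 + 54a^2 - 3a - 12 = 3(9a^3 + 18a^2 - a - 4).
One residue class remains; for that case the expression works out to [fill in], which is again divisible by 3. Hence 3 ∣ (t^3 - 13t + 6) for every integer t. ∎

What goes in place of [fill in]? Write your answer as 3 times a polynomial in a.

The residues treated are {0, 2}, so the missing case is t ≡ 1 (mod 3); write t = 3a+1.
Then (3a+1)^3 - 13(3a+1) + 6 = 27a^3 + 27a^2 - 30a - 6 = 3(9a^3 + 9a^2 - 10a - 2).

3(9a^3 + 9a^2 - 10a - 2)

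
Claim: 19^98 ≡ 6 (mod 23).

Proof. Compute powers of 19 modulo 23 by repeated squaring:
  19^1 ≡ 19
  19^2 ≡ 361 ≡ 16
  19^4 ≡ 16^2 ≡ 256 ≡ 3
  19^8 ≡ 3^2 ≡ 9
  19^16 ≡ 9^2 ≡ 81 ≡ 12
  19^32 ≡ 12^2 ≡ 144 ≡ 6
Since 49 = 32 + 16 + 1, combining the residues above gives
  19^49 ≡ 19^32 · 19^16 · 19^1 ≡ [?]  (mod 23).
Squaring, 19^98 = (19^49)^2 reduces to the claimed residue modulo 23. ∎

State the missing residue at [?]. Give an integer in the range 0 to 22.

11

19^32 · 19^16 · 19^1 ≡ 6 · 12 · 19 = 1368.
1368 mod 23 = 11, so 19^49 ≡ 11 (mod 23).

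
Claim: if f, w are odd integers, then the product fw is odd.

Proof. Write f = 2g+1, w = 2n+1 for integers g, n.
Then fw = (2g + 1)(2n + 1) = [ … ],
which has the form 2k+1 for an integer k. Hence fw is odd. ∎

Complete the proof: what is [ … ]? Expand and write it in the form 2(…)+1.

Expanding: (2g + 1)(2n + 1) = 4gn + 2g + 2n + 1.
Every term except the constant is even, so this is 2(2gn + g + n) + 1,
and 2gn + g + n ∈ ℤ gives the required form.

2(2gn + g + n) + 1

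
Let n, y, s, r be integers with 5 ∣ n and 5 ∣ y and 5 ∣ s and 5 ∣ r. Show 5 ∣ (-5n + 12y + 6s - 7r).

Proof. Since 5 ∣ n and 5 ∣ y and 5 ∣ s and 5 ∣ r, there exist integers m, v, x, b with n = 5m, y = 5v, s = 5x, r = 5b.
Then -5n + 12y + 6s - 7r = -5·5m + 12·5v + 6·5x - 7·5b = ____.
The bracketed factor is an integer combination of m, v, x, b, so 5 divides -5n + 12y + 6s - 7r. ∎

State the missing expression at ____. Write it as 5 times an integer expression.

5(-7b - 5m + 12v + 6x)

Each term has a factor of 5: -5·5m + 12·5v + 6·5x - 7·5b = 5·(-7b - 5m + 12v + 6x).
Since -7b - 5m + 12v + 6x is an integer, 5 ∣ (-5n + 12y + 6s - 7r).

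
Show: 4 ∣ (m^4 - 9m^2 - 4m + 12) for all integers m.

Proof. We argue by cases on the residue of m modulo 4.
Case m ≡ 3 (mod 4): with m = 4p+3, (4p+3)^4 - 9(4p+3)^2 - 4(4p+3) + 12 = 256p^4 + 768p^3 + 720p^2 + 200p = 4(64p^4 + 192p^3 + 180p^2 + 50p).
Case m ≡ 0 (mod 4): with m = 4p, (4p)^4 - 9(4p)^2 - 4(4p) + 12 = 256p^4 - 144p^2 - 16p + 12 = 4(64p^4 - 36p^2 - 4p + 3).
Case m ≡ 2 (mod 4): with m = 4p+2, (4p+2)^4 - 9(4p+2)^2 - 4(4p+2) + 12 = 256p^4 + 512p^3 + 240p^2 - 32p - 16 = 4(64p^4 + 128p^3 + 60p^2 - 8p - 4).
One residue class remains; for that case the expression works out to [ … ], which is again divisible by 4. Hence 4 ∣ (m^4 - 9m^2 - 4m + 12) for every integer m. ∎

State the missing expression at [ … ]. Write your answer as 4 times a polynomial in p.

4(64p^4 + 64p^3 - 12p^2 - 18p)

The residues treated are {3, 0, 2}, so the missing case is m ≡ 1 (mod 4); write m = 4p+1.
Then (4p+1)^4 - 9(4p+1)^2 - 4(4p+1) + 12 = 256p^4 + 256p^3 - 48p^2 - 72p = 4(64p^4 + 64p^3 - 12p^2 - 18p).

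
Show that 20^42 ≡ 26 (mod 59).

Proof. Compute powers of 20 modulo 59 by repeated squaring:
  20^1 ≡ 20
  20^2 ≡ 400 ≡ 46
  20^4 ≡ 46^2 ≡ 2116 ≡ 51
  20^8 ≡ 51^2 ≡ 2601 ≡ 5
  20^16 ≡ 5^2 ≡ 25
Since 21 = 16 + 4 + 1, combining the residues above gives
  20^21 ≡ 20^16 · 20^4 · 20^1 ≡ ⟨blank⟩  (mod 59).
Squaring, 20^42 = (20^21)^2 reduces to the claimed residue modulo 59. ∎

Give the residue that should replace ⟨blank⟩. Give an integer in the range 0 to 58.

Multiply the listed residues: 25 · 51 · 20 = 1275 → 25500.
Reducing modulo 59: 25500 = 432·59 + 12, so 20^21 ≡ 12.

12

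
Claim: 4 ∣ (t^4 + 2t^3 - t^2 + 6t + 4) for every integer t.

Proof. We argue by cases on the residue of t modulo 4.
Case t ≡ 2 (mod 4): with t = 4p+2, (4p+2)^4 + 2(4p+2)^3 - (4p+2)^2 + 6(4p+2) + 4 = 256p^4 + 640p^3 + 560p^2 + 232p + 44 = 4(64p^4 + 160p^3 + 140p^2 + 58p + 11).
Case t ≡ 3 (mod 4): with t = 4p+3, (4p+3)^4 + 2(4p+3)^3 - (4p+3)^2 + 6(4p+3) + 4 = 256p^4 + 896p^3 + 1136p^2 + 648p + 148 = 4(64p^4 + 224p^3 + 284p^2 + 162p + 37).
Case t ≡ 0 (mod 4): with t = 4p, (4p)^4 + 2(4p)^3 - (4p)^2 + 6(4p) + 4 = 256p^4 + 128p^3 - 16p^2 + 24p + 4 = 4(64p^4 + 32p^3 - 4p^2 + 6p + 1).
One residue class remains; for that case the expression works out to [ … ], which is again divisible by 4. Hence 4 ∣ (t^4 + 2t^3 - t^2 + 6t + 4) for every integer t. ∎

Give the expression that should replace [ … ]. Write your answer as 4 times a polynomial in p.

The residues treated are {2, 3, 0}, so the missing case is t ≡ 1 (mod 4); write t = 4p+1.
Then (4p+1)^4 + 2(4p+1)^3 - (4p+1)^2 + 6(4p+1) + 4 = 256p^4 + 384p^3 + 176p^2 + 56p + 12 = 4(64p^4 + 96p^3 + 44p^2 + 14p + 3).

4(64p^4 + 96p^3 + 44p^2 + 14p + 3)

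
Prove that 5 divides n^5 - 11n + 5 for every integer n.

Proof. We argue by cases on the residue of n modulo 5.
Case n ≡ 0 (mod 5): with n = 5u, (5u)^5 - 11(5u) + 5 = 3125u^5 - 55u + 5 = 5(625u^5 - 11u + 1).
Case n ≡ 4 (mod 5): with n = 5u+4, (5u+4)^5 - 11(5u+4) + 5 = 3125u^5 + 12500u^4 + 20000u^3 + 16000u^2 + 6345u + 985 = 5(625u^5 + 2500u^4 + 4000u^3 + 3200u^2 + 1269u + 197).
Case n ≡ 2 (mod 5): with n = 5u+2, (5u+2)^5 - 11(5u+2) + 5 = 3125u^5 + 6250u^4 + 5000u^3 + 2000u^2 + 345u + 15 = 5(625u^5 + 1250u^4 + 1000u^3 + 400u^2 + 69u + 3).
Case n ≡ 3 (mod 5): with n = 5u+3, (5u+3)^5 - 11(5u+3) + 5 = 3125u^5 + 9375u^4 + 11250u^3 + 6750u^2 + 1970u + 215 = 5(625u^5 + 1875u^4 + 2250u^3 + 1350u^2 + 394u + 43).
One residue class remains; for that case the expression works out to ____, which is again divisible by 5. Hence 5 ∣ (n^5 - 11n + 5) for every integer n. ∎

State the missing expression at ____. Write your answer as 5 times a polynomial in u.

Only n ≡ 1 (mod 5) is unaccounted for. Put n = 5u+1:
(5u+1)^5 - 11(5u+1) + 5 expands to 3125u^5 + 3125u^4 + 1250u^3 + 250u^2 - 30u - 5,
and factoring out 5 leaves 5(625u^5 + 625u^4 + 250u^3 + 50u^2 - 6u - 1).

5(625u^5 + 625u^4 + 250u^3 + 50u^2 - 6u - 1)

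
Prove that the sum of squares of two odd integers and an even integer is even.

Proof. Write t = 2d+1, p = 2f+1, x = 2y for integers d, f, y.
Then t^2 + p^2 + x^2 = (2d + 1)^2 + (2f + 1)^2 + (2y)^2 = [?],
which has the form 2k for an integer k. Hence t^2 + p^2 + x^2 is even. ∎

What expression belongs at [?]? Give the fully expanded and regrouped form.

Expanding: (2d + 1)^2 + (2f + 1)^2 + (2y)^2 = 4d^2 + 4d + 4f^2 + 4f + 4y^2 + 2.
Every term is even; pulling out the factor of 2 gives 2(2d^2 + 2d + 2f^2 + 2f + 2y^2 + 1).

2(2d^2 + 2d + 2f^2 + 2f + 2y^2 + 1)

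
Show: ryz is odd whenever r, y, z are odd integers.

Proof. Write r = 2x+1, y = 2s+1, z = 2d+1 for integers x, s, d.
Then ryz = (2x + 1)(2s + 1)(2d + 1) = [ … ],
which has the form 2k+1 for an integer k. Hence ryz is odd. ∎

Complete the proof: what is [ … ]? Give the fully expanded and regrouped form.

2(4dsx + 2ds + 2dx + d + 2sx + s + x) + 1

(2x + 1)(2s + 1)(2d + 1) = 8dsx + 4ds + 4dx + 2d + 4sx + 2s + 2x + 1
= 2(4dsx + 2ds + 2dx + d + 2sx + s + x) + 1.
Since 4dsx + 2ds + 2dx + d + 2sx + s + x is an integer, the product is of the form 2k+1 for an integer k.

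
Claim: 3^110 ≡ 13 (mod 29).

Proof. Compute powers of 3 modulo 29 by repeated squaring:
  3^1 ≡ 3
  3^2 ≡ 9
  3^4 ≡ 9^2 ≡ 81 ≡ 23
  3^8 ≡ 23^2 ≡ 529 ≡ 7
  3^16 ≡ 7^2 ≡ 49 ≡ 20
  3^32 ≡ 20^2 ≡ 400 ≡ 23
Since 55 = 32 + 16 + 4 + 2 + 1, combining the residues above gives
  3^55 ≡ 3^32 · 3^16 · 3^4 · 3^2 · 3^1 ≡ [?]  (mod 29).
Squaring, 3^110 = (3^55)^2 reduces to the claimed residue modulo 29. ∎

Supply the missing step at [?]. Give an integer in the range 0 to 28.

Multiply the listed residues: 23 · 20 · 23 · 9 · 3 = 460 → 10580 → 95220 → 285660.
Reducing modulo 29: 285660 = 9850·29 + 10, so 3^55 ≡ 10.

10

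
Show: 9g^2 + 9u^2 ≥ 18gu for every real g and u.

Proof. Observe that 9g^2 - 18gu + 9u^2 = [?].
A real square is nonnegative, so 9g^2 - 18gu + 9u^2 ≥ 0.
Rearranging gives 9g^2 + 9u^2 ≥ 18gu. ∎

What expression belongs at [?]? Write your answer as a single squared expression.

(3g - 3u)^2

The leading and trailing coefficients are 3^2 and 3^2, and 18 = 2·3·3, so the trinomial is (3g - 3u)^2.
Hence 9g^2 - 18gu + 9u^2 ≥ 0.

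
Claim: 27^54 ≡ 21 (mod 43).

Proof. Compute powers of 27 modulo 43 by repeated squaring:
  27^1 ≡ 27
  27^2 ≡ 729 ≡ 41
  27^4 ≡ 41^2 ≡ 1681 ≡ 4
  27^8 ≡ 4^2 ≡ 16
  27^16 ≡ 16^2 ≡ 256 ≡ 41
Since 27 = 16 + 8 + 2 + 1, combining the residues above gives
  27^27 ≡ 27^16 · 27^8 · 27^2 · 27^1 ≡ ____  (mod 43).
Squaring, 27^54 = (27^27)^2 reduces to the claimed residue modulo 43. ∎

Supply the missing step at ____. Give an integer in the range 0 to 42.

8

Multiply the listed residues: 41 · 16 · 41 · 27 = 656 → 26896 → 726192.
Reducing modulo 43: 726192 = 16888·43 + 8, so 27^27 ≡ 8.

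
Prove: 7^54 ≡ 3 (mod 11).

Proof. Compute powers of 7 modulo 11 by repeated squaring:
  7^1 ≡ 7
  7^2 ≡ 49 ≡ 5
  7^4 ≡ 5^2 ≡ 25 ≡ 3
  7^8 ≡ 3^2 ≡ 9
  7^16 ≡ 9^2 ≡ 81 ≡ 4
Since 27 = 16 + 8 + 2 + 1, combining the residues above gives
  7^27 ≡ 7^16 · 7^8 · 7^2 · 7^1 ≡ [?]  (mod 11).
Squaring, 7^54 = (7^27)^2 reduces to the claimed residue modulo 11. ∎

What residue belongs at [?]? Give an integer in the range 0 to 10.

6

Multiply the listed residues: 4 · 9 · 5 · 7 = 36 → 180 → 1260.
Reducing modulo 11: 1260 = 114·11 + 6, so 7^27 ≡ 6.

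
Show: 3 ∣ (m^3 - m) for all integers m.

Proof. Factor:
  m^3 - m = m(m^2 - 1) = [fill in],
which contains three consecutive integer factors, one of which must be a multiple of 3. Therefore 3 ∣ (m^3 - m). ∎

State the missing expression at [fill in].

m(m^2 - 1) = m(m - 1)(m + 1) = (m - 1)m(m + 1).
These three factors are consecutive integers, so their product is divisible by 3.

(m - 1)m(m + 1)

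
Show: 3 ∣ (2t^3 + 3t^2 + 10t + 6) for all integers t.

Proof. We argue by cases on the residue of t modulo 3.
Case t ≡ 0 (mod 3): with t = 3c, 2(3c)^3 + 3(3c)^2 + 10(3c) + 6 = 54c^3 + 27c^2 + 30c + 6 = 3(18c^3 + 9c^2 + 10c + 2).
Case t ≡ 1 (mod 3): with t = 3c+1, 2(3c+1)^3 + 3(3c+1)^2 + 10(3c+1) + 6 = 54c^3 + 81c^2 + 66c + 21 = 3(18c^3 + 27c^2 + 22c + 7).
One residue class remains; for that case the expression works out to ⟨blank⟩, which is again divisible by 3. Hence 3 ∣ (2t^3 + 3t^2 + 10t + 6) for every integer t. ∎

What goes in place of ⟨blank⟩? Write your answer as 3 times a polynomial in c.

3(18c^3 + 45c^2 + 46c + 18)

The residues treated are {0, 1}, so the missing case is t ≡ 2 (mod 3); write t = 3c+2.
Then 2(3c+2)^3 + 3(3c+2)^2 + 10(3c+2) + 6 = 54c^3 + 135c^2 + 138c + 54 = 3(18c^3 + 45c^2 + 46c + 18).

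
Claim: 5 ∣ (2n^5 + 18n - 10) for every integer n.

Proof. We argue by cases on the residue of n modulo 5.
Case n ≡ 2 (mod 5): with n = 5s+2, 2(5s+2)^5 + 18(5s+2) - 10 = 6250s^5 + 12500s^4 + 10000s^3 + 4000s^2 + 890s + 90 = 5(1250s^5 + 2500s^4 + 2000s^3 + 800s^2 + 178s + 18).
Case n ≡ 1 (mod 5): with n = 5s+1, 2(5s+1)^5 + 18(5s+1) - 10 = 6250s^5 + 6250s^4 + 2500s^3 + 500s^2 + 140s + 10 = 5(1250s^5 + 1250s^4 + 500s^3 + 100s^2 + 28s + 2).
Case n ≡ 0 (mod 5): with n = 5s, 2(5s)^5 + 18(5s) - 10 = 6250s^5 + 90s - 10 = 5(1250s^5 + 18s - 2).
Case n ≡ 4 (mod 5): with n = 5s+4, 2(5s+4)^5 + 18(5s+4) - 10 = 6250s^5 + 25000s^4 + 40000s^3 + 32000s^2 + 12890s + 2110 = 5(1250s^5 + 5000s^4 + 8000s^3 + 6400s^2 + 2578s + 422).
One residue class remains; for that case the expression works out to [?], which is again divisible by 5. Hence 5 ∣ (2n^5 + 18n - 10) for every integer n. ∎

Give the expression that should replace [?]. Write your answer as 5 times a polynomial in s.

The residues treated are {2, 1, 0, 4}, so the missing case is n ≡ 3 (mod 5); write n = 5s+3.
Then 2(5s+3)^5 + 18(5s+3) - 10 = 6250s^5 + 18750s^4 + 22500s^3 + 13500s^2 + 4140s + 530 = 5(1250s^5 + 3750s^4 + 4500s^3 + 2700s^2 + 828s + 106).

5(1250s^5 + 3750s^4 + 4500s^3 + 2700s^2 + 828s + 106)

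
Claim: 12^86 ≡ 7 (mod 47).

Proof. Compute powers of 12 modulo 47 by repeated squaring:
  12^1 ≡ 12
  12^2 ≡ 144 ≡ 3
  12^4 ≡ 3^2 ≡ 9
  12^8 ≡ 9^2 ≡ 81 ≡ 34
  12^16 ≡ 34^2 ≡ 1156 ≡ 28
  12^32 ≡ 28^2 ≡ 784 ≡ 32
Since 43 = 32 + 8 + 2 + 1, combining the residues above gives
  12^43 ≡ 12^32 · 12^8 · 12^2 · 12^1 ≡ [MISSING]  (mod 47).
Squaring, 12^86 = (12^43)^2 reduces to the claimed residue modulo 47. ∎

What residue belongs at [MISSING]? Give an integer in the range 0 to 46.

Multiply the listed residues: 32 · 34 · 3 · 12 = 1088 → 3264 → 39168.
Reducing modulo 47: 39168 = 833·47 + 17, so 12^43 ≡ 17.

17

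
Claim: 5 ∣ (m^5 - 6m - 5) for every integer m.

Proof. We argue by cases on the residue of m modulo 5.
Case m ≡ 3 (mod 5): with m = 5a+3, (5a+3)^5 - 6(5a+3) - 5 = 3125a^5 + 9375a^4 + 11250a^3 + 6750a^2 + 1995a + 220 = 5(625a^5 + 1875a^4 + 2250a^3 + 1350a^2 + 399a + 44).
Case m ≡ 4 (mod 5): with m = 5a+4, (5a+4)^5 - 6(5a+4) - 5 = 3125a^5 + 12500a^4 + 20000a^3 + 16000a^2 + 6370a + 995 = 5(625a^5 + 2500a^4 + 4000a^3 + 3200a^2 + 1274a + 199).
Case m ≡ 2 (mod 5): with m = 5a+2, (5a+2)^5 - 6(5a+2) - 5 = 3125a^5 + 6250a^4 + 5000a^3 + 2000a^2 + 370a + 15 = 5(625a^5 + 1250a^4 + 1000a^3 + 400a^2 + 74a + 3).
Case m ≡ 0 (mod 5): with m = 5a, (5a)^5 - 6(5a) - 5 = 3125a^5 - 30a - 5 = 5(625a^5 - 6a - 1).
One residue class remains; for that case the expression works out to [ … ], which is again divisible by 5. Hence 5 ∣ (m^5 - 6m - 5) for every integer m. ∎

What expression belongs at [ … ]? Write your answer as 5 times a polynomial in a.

5(625a^5 + 625a^4 + 250a^3 + 50a^2 - a - 2)

Only m ≡ 1 (mod 5) is unaccounted for. Put m = 5a+1:
(5a+1)^5 - 6(5a+1) - 5 expands to 3125a^5 + 3125a^4 + 1250a^3 + 250a^2 - 5a - 10,
and factoring out 5 leaves 5(625a^5 + 625a^4 + 250a^3 + 50a^2 - a - 2).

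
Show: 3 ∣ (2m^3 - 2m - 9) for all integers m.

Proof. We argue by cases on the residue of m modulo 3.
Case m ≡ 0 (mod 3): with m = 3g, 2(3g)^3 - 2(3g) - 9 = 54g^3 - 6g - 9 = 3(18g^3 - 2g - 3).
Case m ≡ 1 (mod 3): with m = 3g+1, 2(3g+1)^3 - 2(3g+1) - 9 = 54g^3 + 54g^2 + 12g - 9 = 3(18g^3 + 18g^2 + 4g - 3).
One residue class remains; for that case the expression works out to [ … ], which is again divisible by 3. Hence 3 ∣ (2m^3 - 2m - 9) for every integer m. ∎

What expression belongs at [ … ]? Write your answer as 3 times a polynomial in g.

3(18g^3 + 36g^2 + 22g + 1)

The residues treated are {0, 1}, so the missing case is m ≡ 2 (mod 3); write m = 3g+2.
Then 2(3g+2)^3 - 2(3g+2) - 9 = 54g^3 + 108g^2 + 66g + 3 = 3(18g^3 + 36g^2 + 22g + 1).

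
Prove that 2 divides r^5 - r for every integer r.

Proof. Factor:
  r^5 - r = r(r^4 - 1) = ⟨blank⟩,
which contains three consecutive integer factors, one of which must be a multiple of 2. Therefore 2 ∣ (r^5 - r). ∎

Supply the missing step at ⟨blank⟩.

(r - 1)r(r + 1)(r^2 + 1)

r^4 - 1 = (r^2 - 1)(r^2 + 1), and r^2 - 1 = (r-1)(r+1).
So r(r^4 - 1) = (r - 1)r(r + 1)(r^2 + 1).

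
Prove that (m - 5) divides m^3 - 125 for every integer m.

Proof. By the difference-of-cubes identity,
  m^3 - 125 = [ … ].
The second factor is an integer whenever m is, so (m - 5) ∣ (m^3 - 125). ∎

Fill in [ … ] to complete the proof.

Polynomial division of m^3 - 125 by m - 5 leaves remainder 0 and quotient m^2 + 5m + 25.
Hence m^3 - 125 = (m - 5)(m^2 + 5m + 25).

(m - 5)(m^2 + 5m + 25)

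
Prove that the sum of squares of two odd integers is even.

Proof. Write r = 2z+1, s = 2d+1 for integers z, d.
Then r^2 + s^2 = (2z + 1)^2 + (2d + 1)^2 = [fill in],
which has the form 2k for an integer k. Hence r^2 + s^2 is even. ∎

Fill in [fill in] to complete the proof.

2(2d^2 + 2d + 2z^2 + 2z + 1)

(2z + 1)^2 + (2d + 1)^2 = 4d^2 + 4d + 4z^2 + 4z + 2
= 2(2d^2 + 2d + 2z^2 + 2z + 1).
Since 2d^2 + 2d + 2z^2 + 2z + 1 is an integer, the sum of squares is of the form 2k for an integer k.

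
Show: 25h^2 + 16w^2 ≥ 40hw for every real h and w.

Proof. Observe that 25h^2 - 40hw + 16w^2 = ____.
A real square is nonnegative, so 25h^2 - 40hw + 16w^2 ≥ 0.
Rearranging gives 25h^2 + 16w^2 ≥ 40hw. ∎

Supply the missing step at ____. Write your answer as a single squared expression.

25h^2 - 40hw + 16w^2 is a perfect-square trinomial: the outer terms are (5h)^2 and (4w)^2, and the cross term is -2·5h·4w.
So 25h^2 - 40hw + 16w^2 = (5h - 4w)^2 ≥ 0.

(5h - 4w)^2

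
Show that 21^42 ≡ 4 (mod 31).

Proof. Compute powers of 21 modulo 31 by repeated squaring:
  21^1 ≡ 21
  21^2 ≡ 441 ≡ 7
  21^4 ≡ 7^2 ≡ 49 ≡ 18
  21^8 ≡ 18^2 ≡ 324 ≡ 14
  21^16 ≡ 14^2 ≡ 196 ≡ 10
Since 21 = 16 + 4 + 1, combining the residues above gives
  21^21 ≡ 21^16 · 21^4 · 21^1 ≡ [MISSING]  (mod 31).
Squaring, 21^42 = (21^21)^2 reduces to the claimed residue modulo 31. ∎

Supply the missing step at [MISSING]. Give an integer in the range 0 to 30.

29

21^16 · 21^4 · 21^1 ≡ 10 · 18 · 21 = 3780.
3780 mod 31 = 29, so 21^21 ≡ 29 (mod 31).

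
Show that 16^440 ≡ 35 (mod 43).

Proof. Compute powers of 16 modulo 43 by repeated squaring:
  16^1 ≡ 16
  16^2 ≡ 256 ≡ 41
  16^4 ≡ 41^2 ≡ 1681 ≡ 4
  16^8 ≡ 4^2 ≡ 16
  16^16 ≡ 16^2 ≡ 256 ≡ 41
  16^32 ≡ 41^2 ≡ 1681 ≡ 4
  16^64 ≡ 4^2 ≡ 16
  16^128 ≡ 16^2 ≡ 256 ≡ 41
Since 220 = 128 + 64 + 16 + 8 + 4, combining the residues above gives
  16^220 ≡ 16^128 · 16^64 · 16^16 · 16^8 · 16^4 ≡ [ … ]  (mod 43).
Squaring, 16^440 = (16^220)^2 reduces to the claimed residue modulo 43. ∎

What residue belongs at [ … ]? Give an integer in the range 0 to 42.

Multiply the listed residues: 41 · 16 · 41 · 16 · 4 = 656 → 26896 → 430336 → 1721344.
Reducing modulo 43: 1721344 = 40031·43 + 11, so 16^220 ≡ 11.

11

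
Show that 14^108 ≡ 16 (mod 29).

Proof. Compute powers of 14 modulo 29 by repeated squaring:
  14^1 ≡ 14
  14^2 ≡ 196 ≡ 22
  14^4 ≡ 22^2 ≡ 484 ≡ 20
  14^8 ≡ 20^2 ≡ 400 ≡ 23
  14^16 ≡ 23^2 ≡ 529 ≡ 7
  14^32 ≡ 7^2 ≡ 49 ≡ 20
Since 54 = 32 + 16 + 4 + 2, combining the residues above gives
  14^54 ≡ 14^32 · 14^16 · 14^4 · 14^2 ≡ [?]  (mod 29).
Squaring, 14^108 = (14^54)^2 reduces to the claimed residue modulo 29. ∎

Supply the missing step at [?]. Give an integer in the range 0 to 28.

4

14^32 · 14^16 · 14^4 · 14^2 ≡ 20 · 7 · 20 · 22 = 61600.
61600 mod 29 = 4, so 14^54 ≡ 4 (mod 29).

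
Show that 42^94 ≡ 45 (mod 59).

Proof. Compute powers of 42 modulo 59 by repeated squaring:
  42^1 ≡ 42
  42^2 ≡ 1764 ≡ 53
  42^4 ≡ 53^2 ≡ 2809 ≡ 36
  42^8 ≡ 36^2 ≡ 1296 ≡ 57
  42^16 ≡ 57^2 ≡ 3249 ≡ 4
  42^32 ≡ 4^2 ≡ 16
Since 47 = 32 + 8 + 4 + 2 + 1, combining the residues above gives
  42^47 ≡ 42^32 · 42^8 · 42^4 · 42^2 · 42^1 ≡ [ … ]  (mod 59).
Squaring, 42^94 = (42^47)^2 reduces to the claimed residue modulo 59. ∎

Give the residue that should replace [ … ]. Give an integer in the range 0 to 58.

24

42^32 · 42^8 · 42^4 · 42^2 · 42^1 ≡ 16 · 57 · 36 · 53 · 42 = 73084032.
73084032 mod 59 = 24, so 42^47 ≡ 24 (mod 59).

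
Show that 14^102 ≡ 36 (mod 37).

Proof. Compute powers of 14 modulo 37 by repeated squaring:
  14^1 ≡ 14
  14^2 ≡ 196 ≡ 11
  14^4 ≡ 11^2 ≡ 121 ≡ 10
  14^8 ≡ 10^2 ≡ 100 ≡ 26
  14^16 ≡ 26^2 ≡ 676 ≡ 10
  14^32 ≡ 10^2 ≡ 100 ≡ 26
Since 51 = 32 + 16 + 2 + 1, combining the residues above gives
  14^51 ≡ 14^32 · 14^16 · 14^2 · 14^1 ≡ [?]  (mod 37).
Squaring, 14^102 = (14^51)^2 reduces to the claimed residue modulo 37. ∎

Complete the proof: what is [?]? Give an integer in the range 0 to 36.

14^32 · 14^16 · 14^2 · 14^1 ≡ 26 · 10 · 11 · 14 = 40040.
40040 mod 37 = 6, so 14^51 ≡ 6 (mod 37).

6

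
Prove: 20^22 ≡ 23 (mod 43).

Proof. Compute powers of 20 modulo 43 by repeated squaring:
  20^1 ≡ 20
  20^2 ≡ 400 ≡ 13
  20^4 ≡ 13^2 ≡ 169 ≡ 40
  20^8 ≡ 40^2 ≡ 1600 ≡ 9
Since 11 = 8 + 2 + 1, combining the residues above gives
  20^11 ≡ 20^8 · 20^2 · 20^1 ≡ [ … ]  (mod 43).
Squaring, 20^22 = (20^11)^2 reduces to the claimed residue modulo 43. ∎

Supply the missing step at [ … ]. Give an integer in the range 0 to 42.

20^8 · 20^2 · 20^1 ≡ 9 · 13 · 20 = 2340.
2340 mod 43 = 18, so 20^11 ≡ 18 (mod 43).

18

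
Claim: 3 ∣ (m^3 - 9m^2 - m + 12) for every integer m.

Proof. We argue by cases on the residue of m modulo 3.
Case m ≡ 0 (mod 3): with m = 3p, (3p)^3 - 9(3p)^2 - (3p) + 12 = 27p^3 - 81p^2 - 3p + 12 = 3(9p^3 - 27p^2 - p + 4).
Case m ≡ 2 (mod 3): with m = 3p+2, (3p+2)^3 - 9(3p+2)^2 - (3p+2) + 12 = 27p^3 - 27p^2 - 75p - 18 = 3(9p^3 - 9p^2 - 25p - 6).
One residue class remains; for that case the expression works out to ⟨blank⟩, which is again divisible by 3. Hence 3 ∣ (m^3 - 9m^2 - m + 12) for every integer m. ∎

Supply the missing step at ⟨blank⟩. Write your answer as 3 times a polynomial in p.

3(9p^3 - 18p^2 - 16p + 1)

The residues treated are {0, 2}, so the missing case is m ≡ 1 (mod 3); write m = 3p+1.
Then (3p+1)^3 - 9(3p+1)^2 - (3p+1) + 12 = 27p^3 - 54p^2 - 48p + 3 = 3(9p^3 - 18p^2 - 16p + 1).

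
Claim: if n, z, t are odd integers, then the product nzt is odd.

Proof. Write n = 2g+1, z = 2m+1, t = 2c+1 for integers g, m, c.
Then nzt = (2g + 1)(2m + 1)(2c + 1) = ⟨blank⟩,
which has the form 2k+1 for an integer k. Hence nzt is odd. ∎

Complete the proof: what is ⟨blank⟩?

2(4cgm + 2cg + 2cm + c + 2gm + g + m) + 1

(2g + 1)(2m + 1)(2c + 1) = 8cgm + 4cg + 4cm + 2c + 4gm + 2g + 2m + 1
= 2(4cgm + 2cg + 2cm + c + 2gm + g + m) + 1.
Since 4cgm + 2cg + 2cm + c + 2gm + g + m is an integer, the product is of the form 2k+1 for an integer k.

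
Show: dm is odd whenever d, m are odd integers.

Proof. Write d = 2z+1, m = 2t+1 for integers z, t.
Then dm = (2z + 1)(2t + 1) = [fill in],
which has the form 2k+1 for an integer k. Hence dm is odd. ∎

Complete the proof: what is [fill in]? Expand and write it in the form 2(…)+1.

Expanding: (2z + 1)(2t + 1) = 4tz + 2t + 2z + 1.
Every term except the constant is even, so this is 2(2tz + t + z) + 1,
and 2tz + t + z ∈ ℤ gives the required form.

2(2tz + t + z) + 1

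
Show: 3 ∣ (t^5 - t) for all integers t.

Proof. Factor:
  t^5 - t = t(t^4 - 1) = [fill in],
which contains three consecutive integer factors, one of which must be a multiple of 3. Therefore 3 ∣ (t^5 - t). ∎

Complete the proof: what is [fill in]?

(t - 1)t(t + 1)(t^2 + 1)

t^4 - 1 = (t^2 - 1)(t^2 + 1), and t^2 - 1 = (t-1)(t+1).
So t(t^4 - 1) = (t - 1)t(t + 1)(t^2 + 1).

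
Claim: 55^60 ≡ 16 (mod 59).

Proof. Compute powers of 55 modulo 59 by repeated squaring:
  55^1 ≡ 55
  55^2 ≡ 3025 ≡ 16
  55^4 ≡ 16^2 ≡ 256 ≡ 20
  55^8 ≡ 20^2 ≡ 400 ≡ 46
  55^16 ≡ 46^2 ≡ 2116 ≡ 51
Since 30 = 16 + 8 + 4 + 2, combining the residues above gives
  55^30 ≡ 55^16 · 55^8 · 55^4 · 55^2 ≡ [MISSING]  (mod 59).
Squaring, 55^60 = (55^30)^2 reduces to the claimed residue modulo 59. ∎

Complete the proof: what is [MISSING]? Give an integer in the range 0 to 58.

Multiply the listed residues: 51 · 46 · 20 · 16 = 2346 → 46920 → 750720.
Reducing modulo 59: 750720 = 12724·59 + 4, so 55^30 ≡ 4.

4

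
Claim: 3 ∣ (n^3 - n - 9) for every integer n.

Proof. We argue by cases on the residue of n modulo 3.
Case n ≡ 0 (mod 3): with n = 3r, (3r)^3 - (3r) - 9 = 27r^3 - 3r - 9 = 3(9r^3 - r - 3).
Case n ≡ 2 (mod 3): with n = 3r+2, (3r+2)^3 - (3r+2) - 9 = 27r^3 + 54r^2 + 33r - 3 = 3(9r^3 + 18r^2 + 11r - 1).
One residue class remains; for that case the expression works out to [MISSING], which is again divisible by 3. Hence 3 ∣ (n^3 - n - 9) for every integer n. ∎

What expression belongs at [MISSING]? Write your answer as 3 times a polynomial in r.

3(9r^3 + 9r^2 + 2r - 3)

Only n ≡ 1 (mod 3) is unaccounted for. Put n = 3r+1:
(3r+1)^3 - (3r+1) - 9 expands to 27r^3 + 27r^2 + 6r - 9,
and factoring out 3 leaves 3(9r^3 + 9r^2 + 2r - 3).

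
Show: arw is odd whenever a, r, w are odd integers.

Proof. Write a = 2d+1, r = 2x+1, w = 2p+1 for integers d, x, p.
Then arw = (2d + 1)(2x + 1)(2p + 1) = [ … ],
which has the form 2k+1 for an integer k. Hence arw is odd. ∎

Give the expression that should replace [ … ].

2(4dpx + 2dp + 2dx + d + 2px + p + x) + 1

(2d + 1)(2x + 1)(2p + 1) = 8dpx + 4dp + 4dx + 2d + 4px + 2p + 2x + 1
= 2(4dpx + 2dp + 2dx + d + 2px + p + x) + 1.
Since 4dpx + 2dp + 2dx + d + 2px + p + x is an integer, the product is of the form 2k+1 for an integer k.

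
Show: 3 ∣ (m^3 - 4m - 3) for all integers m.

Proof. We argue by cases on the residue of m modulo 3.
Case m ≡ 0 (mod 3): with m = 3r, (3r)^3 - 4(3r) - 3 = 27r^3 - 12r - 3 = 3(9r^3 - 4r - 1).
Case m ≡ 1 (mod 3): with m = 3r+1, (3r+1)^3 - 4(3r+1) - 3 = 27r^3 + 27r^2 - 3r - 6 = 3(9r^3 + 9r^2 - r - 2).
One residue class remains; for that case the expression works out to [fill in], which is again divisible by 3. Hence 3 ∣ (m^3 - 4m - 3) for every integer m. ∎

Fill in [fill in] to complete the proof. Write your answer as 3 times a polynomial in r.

Only m ≡ 2 (mod 3) is unaccounted for. Put m = 3r+2:
(3r+2)^3 - 4(3r+2) - 3 expands to 27r^3 + 54r^2 + 24r - 3,
and factoring out 3 leaves 3(9r^3 + 18r^2 + 8r - 1).

3(9r^3 + 18r^2 + 8r - 1)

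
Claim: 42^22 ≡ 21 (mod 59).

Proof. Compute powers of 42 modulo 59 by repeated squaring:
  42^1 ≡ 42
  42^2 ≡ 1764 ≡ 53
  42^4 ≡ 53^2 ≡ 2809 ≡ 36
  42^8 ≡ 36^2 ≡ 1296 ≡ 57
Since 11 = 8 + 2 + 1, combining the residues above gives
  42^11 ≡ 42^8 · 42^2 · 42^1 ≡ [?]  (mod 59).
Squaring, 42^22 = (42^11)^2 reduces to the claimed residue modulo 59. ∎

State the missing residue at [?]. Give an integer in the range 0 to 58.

Multiply the listed residues: 57 · 53 · 42 = 3021 → 126882.
Reducing modulo 59: 126882 = 2150·59 + 32, so 42^11 ≡ 32.

32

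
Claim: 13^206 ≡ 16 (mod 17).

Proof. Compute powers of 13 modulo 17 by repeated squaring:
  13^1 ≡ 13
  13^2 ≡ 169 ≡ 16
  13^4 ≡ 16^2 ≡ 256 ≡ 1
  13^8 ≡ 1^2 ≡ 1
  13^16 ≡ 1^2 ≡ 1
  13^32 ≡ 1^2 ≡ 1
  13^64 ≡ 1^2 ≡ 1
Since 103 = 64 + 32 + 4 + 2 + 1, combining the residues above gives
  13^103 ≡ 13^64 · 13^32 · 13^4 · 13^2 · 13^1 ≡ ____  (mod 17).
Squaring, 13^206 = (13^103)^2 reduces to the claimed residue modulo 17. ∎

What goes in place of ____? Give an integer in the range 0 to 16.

13^64 · 13^32 · 13^4 · 13^2 · 13^1 ≡ 1 · 1 · 1 · 16 · 13 = 208.
208 mod 17 = 4, so 13^103 ≡ 4 (mod 17).

4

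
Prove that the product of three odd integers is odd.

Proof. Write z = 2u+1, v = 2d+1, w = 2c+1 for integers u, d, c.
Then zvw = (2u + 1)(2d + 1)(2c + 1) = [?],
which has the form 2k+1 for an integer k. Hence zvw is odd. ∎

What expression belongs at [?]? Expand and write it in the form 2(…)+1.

(2u + 1)(2d + 1)(2c + 1) = 8cdu + 4cd + 4cu + 2c + 4du + 2d + 2u + 1
= 2(4cdu + 2cd + 2cu + c + 2du + d + u) + 1.
Since 4cdu + 2cd + 2cu + c + 2du + d + u is an integer, the product is of the form 2k+1 for an integer k.

2(4cdu + 2cd + 2cu + c + 2du + d + u) + 1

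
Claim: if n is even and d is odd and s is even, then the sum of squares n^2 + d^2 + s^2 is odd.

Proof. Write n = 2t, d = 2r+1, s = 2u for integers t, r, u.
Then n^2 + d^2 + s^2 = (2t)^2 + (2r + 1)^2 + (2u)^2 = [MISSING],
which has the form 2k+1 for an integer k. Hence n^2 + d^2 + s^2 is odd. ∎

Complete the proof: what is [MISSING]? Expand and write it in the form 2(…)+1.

(2t)^2 + (2r + 1)^2 + (2u)^2 = 4r^2 + 4r + 4t^2 + 4u^2 + 1
= 2(2r^2 + 2r + 2t^2 + 2u^2) + 1.
Since 2r^2 + 2r + 2t^2 + 2u^2 is an integer, the sum of squares is of the form 2k+1 for an integer k.

2(2r^2 + 2r + 2t^2 + 2u^2) + 1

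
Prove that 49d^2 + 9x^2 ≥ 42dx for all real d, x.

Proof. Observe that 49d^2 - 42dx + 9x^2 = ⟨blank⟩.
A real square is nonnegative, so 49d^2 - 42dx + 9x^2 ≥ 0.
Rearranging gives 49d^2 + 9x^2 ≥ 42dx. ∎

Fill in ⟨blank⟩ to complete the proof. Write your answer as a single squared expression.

49d^2 - 42dx + 9x^2 is a perfect-square trinomial: the outer terms are (7d)^2 and (3x)^2, and the cross term is -2·7d·3x.
So 49d^2 - 42dx + 9x^2 = (7d - 3x)^2 ≥ 0.

(7d - 3x)^2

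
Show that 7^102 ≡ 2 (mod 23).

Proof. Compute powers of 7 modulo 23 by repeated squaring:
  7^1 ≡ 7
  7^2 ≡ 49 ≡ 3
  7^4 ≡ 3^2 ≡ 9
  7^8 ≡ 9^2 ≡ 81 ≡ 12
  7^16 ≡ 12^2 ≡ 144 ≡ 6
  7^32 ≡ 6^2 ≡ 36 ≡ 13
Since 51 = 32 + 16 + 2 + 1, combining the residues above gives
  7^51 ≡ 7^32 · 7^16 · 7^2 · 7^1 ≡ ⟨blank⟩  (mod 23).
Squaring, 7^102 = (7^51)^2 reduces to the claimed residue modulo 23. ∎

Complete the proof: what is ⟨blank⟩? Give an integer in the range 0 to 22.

5

Multiply the listed residues: 13 · 6 · 3 · 7 = 78 → 234 → 1638.
Reducing modulo 23: 1638 = 71·23 + 5, so 7^51 ≡ 5.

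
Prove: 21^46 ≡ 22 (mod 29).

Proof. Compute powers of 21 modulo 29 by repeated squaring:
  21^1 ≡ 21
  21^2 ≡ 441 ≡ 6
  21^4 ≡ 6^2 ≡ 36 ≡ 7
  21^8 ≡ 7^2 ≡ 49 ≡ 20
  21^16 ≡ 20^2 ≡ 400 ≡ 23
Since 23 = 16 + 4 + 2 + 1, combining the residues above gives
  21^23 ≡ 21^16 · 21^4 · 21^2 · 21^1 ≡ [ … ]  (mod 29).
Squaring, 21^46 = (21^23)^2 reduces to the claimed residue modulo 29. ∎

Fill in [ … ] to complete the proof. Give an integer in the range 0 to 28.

15

21^16 · 21^4 · 21^2 · 21^1 ≡ 23 · 7 · 6 · 21 = 20286.
20286 mod 29 = 15, so 21^23 ≡ 15 (mod 29).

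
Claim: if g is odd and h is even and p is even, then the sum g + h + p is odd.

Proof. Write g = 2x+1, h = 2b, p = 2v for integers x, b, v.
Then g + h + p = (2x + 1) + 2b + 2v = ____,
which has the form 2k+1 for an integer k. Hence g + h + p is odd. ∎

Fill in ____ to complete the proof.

2(b + v + x) + 1

(2x + 1) + 2b + 2v = 2b + 2v + 2x + 1
= 2(b + v + x) + 1.
Since b + v + x is an integer, the sum is of the form 2k+1 for an integer k.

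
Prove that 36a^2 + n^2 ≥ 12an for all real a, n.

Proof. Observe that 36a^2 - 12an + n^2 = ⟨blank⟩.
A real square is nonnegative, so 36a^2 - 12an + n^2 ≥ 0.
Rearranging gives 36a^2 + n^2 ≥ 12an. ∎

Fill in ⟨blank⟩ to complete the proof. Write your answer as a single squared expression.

(6a - n)^2

36a^2 - 12an + n^2 is a perfect-square trinomial: the outer terms are (6a)^2 and (n)^2, and the cross term is -2·6a·n.
So 36a^2 - 12an + n^2 = (6a - n)^2 ≥ 0.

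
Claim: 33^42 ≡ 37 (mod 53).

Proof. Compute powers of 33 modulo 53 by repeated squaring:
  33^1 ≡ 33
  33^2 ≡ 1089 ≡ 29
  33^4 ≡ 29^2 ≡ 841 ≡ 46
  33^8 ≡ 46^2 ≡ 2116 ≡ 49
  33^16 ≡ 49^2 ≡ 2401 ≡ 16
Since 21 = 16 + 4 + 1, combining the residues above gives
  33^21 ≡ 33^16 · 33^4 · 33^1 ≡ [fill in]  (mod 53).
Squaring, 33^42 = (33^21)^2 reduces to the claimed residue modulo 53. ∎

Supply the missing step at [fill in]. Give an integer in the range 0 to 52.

Multiply the listed residues: 16 · 46 · 33 = 736 → 24288.
Reducing modulo 53: 24288 = 458·53 + 14, so 33^21 ≡ 14.

14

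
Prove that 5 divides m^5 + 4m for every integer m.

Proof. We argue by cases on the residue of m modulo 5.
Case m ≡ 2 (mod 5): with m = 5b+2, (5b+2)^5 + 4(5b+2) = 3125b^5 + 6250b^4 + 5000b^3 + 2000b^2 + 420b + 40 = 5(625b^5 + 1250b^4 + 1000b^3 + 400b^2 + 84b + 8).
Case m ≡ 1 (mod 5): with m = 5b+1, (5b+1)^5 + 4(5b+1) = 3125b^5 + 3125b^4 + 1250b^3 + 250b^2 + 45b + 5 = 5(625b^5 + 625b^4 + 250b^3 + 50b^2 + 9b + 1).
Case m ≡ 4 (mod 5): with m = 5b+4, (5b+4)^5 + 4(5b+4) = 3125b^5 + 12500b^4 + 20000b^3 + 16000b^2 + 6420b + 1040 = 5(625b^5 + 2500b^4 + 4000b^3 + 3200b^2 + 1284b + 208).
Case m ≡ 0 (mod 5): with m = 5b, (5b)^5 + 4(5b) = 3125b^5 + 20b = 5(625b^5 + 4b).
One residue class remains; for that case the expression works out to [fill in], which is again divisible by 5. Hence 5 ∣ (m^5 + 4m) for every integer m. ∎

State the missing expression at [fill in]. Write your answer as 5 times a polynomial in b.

Only m ≡ 3 (mod 5) is unaccounted for. Put m = 5b+3:
(5b+3)^5 + 4(5b+3) expands to 3125b^5 + 9375b^4 + 11250b^3 + 6750b^2 + 2045b + 255,
and factoring out 5 leaves 5(625b^5 + 1875b^4 + 2250b^3 + 1350b^2 + 409b + 51).

5(625b^5 + 1875b^4 + 2250b^3 + 1350b^2 + 409b + 51)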